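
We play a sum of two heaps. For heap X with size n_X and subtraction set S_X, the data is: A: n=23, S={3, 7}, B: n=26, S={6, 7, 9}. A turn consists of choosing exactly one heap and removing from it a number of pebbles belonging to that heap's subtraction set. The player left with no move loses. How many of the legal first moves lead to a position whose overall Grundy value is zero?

0

Heap A, S = {3, 7}:
G(0) = 0
G(1) = mex{} = 0
G(2) = mex{} = 0
G(3) = mex{0} = 1
G(4) = mex{0} = 1
G(5) = mex{0} = 1
G(6) = mex{1} = 0
G(7) = mex{1,0} = 2
G(8) = mex{1,0} = 2
G(9) = mex{0,0} = 1
G(10) = mex{2,1} = 0
G(11) = mex{2,1} = 0
G(12) = mex{1,1} = 0
G(13) = mex{0,0} = 1
G(14) = mex{0,2} = 1
G(15) = mex{0,2} = 1
G(16) = mex{1,1} = 0
G(17) = mex{1,0} = 2
G(18) = mex{1,0} = 2
G(19) = mex{0,0} = 1
G(20) = mex{2,1} = 0
G(21) = mex{2,1} = 0
G(22) = mex{1,1} = 0
G(23) = mex{0,0} = 1
G_A(23) = 1.
Heap B, S = {6, 7, 9}:
G(0) = 0
G(1) = mex{} = 0
G(2) = mex{} = 0
G(3) = mex{} = 0
G(4) = mex{} = 0
G(5) = mex{} = 0
G(6) = mex{0} = 1
G(7) = mex{0,0} = 1
G(8) = mex{0,0} = 1
G(9) = mex{0,0,0} = 1
G(10) = mex{0,0,0} = 1
G(11) = mex{0,0,0} = 1
G(12) = mex{1,0,0} = 2
G(13) = mex{1,1,0} = 2
G(14) = mex{1,1,0} = 2
G(15) = mex{1,1,1} = 0
G(16) = mex{1,1,1} = 0
G(17) = mex{1,1,1} = 0
G(18) = mex{2,1,1} = 0
G(19) = mex{2,2,1} = 0
G(20) = mex{2,2,1} = 0
G(21) = mex{0,2,2} = 1
G(22) = mex{0,0,2} = 1
G(23) = mex{0,0,2} = 1
G(24) = mex{0,0,0} = 1
G(25) = mex{0,0,0} = 1
G(26) = mex{0,0,0} = 1
G_B(26) = 1.
Combined Grundy value = 1 ⊕ 1 = 0.
A winning move leaves total XOR = 0, i.e. changes one component's Grundy value g to g ⊕ X where X is the current total.
Heap A: target g' = 1⊕0 = 1, but every legal move changes the Grundy value (mex property), so 0 moves.
Heap B: target g' = 1⊕0 = 1, but every legal move changes the Grundy value (mex property), so 0 moves.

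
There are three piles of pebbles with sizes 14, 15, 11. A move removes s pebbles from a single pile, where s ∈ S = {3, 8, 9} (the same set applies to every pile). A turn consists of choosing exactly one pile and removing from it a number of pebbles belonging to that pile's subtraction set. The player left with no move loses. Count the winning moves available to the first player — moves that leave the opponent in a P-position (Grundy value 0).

0

All piles use S = {3, 8, 9}:
G(0) = 0
G(1) = mex{} = 0
G(2) = mex{} = 0
G(3) = mex{0} = 1
G(4) = mex{0} = 1
G(5) = mex{0} = 1
G(6) = mex{1} = 0
G(7) = mex{1} = 0
G(8) = mex{1,0} = 2
G(9) = mex{0,0,0} = 1
G(10) = mex{0,0,0} = 1
G(11) = mex{2,1,0} = 3
G(12) = mex{1,1,1} = 0
G(13) = mex{1,1,1} = 0
G(14) = mex{3,0,1} = 2
G(15) = mex{0,0,0} = 1
Pile A: G(14) = 2.
Pile B: G(15) = 1.
Pile C: G(11) = 3.
Combined Grundy value = 2 ⊕ 1 ⊕ 3 = 0.
A winning move leaves total XOR = 0, i.e. changes one component's Grundy value g to g ⊕ X where X is the current total.
Pile A: target g' = 2⊕0 = 2, but every legal move changes the Grundy value (mex property), so 0 moves.
Pile B: target g' = 1⊕0 = 1, but every legal move changes the Grundy value (mex property), so 0 moves.
Pile C: target g' = 3⊕0 = 3, but every legal move changes the Grundy value (mex property), so 0 moves.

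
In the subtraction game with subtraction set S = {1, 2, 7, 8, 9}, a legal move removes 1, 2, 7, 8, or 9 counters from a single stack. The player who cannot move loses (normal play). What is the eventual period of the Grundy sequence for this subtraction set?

16

G(0) = 0
G(1) = mex{0} = 1
G(2) = mex{1,0} = 2
G(3) = mex{2,1} = 0
G(4) = mex{0,2} = 1
G(5) = mex{1,0} = 2
G(6) = mex{2,1} = 0
G(7) = mex{0,2,0} = 1
G(8) = mex{1,0,1,0} = 2
G(9) = mex{2,1,2,1,0} = 3
G(10) = mex{3,2,0,2,1} = 4
G(11) = mex{4,3,1,0,2} = 5
G(12) = mex{5,4,2,1,0} = 3
G(13) = mex{3,5,0,2,1} = 4
G(14) = mex{4,3,1,0,2} = 5
G(15) = mex{5,4,2,1,0} = 3
G(16) = mex{3,5,3,2,1} = 0
G(17) = mex{0,3,4,3,2} = 1
G(18) = mex{1,0,5,4,3} = 2
G(19) = mex{2,1,3,5,4} = 0
G(20) = mex{0,2,4,3,5} = 1
G(21) = mex{1,0,5,4,3} = 2
G(22) = mex{2,1,3,5,4} = 0
G(23) = mex{0,2,0,3,5} = 1
G(24) = mex{1,0,1,0,3} = 2
G(25) = mex{2,1,2,1,0} = 3
G(26) = mex{3,2,0,2,1} = 4
G(27) = mex{4,3,1,0,2} = 5
G(28) = mex{5,4,2,1,0} = 3
G(29) = mex{3,5,0,2,1} = 4
G(30) = mex{4,3,1,0,2} = 5
G(31) = mex{5,4,2,1,0} = 3
G(32) = mex{3,5,3,2,1} = 0
G(33) = mex{0,3,4,3,2} = 1
G(n+16) = G(n) holds for n = 0,…,8 (a full window of length max(S) = 9), so the sequence is purely periodic with period 16.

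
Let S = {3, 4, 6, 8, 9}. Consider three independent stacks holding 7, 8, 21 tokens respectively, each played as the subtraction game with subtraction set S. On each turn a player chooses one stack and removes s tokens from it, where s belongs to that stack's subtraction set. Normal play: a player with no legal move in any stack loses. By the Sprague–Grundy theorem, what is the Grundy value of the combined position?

3

All stacks use S = {3, 4, 6, 8, 9}:
n :  0  1  2  3  4  5  6  7  8  9 10 11 12 13 14 15 16 17 18 19 20 21
G :  0  0  0  1  1  1  2  2  2  3  3  3  0  0  0  1  1  1  2  2  2  3
Stack A: G(7) = 2.
Stack B: G(8) = 2.
Stack C: G(21) = 3.
Combined Grundy value = 2 ⊕ 2 ⊕ 3 = 3.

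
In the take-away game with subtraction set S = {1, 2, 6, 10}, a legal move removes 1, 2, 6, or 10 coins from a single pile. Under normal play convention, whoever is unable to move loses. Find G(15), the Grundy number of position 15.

n :  0  1  2  3  4  5  6  7  8  9 10 11 12 13 14 15
G :  0  1  2  0  1  2  3  0  1  2  3  0  1  2  0  1

1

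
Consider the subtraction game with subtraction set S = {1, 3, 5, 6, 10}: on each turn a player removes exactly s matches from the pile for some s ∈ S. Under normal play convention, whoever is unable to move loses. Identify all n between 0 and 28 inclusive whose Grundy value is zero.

0, 2, 4, 11, 13, 15, 22, 24, 26

G(0) = 0
G(1) = mex{0} = 1
G(2) = mex{1} = 0
G(3) = mex{0,0} = 1
G(4) = mex{1,1} = 0
G(5) = mex{0,0,0} = 1
G(6) = mex{1,1,1,0} = 2
G(7) = mex{2,0,0,1} = 3
G(8) = mex{3,1,1,0} = 2
G(9) = mex{2,2,0,1} = 3
G(10) = mex{3,3,1,0,0} = 2
G(11) = mex{2,2,2,1,1} = 0
G(12) = mex{0,3,3,2,0} = 1
G(13) = mex{1,2,2,3,1} = 0
G(14) = mex{0,0,3,2,0} = 1
G(15) = mex{1,1,2,3,1} = 0
G(16) = mex{0,0,0,2,2} = 1
G(17) = mex{1,1,1,0,3} = 2
G(18) = mex{2,0,0,1,2} = 3
G(19) = mex{3,1,1,0,3} = 2
G(20) = mex{2,2,0,1,2} = 3
G(21) = mex{3,3,1,0,0} = 2
G(22) = mex{2,2,2,1,1} = 0
G(23) = mex{0,3,3,2,0} = 1
G(24) = mex{1,2,2,3,1} = 0
G(25) = mex{0,0,3,2,0} = 1
G(26) = mex{1,1,2,3,1} = 0
G(27) = mex{0,0,0,2,2} = 1
G(28) = mex{1,1,1,0,3} = 2
P-positions are exactly the n with G(n) = 0.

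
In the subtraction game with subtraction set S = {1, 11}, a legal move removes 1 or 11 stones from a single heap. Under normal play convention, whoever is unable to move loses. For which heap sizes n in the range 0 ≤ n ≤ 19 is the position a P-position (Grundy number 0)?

G(0) = 0
G(1) = mex{0} = 1
G(2) = mex{1} = 0
G(3) = mex{0} = 1
G(4) = mex{1} = 0
G(5) = mex{0} = 1
G(6) = mex{1} = 0
G(7) = mex{0} = 1
G(8) = mex{1} = 0
G(9) = mex{0} = 1
G(10) = mex{1} = 0
G(11) = mex{0,0} = 1
G(12) = mex{1,1} = 0
G(13) = mex{0,0} = 1
G(14) = mex{1,1} = 0
G(15) = mex{0,0} = 1
G(16) = mex{1,1} = 0
G(17) = mex{0,0} = 1
G(18) = mex{1,1} = 0
G(19) = mex{0,0} = 1
P-positions are exactly the n with G(n) = 0.

0, 2, 4, 6, 8, 10, 12, 14, 16, 18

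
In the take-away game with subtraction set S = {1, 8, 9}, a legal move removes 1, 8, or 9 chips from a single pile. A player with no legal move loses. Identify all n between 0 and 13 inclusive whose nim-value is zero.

n :  0  1  2  3  4  5  6  7  8  9 10 11 12 13
G :  0  1  0  1  0  1  0  1  2  3  2  3  2  3
P-positions are exactly the n with G(n) = 0.

0, 2, 4, 6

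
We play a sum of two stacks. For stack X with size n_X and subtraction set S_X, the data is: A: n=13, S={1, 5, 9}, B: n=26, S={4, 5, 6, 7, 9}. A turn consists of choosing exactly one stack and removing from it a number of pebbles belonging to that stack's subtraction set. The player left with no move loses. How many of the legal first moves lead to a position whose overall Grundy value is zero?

6

Stack A, S = {1, 5, 9}:
G(0) = 0
G(1) = mex{0} = 1
G(2) = mex{1} = 0
G(3) = mex{0} = 1
G(4) = mex{1} = 0
G(5) = mex{0,0} = 1
G(6) = mex{1,1} = 0
G(7) = mex{0,0} = 1
G(8) = mex{1,1} = 0
G(9) = mex{0,0,0} = 1
G(10) = mex{1,1,1} = 0
G(11) = mex{0,0,0} = 1
G(12) = mex{1,1,1} = 0
G(13) = mex{0,0,0} = 1
G_A(13) = 1.
Stack B, S = {4, 5, 6, 7, 9}:
n :  0  1  2  3  4  5  6  7  8  9 10 11 12 13 14 15 16 17 18 19 20 21 22 23 24 25 26
G :  0  0  0  0  1  1  1  1  2  2  2  2  3  0  0  0  0  1  1  1  1  2  2  2  2  3  0
G_B(26) = 0.
Combined Grundy value = 1 ⊕ 0 = 1.
A winning move leaves total XOR = 0, i.e. changes one component's Grundy value g to g ⊕ X where X is the current total.
Stack A: need g' = 1⊕1 = 0. Options: 13−1→G=0, 13−5→G=0, 13−9→G=0. Hits: 3.
Stack B: need g' = 0⊕1 = 1. Options: 26−4→G=2, 26−5→G=2, 26−6→G=1, 26−7→G=1, 26−9→G=1. Hits: 3.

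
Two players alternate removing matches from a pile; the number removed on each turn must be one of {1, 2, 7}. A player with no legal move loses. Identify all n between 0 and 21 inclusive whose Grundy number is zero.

n :  0  1  2  3  4  5  6  7  8  9 10 11 12 13 14 15 16 17 18 19 20 21
G :  0  1  2  0  1  2  0  1  2  0  1  2  0  1  2  0  1  2  0  1  2  0
P-positions are exactly the n with G(n) = 0.

0, 3, 6, 9, 12, 15, 18, 21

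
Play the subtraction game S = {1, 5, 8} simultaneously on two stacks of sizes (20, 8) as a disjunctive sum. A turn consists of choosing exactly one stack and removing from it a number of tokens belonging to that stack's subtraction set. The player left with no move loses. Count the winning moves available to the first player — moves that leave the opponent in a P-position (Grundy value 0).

3

All stacks use S = {1, 5, 8}:
n :  0  1  2  3  4  5  6  7  8  9 10 11 12 13 14 15 16 17 18 19 20
G :  0  1  0  1  0  1  0  1  2  3  2  3  2  0  1  0  1  0  1  0  1
Stack A: G(20) = 1.
Stack B: G(8) = 2.
Combined Grundy value = 1 ⊕ 2 = 3.
A winning move leaves total XOR = 0, i.e. changes one component's Grundy value g to g ⊕ X where X is the current total.
Stack A: need g' = 1⊕3 = 2. Options: 20−1→G=0, 20−5→G=0, 20−8→G=2. Hits: 1.
Stack B: need g' = 2⊕3 = 1. Options: 8−1→G=1, 8−5→G=1, 8−8→G=0. Hits: 2.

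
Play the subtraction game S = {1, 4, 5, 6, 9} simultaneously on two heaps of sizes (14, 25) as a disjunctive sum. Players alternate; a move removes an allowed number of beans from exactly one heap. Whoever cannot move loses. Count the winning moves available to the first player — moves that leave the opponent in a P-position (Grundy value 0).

3

All heaps use S = {1, 4, 5, 6, 9}:
G(0) = 0
G(1) = mex{0} = 1
G(2) = mex{1} = 0
G(3) = mex{0} = 1
G(4) = mex{1,0} = 2
G(5) = mex{2,1,0} = 3
G(6) = mex{3,0,1,0} = 2
G(7) = mex{2,1,0,1} = 3
G(8) = mex{3,2,1,0} = 4
G(9) = mex{4,3,2,1,0} = 5
G(10) = mex{5,2,3,2,1} = 0
G(11) = mex{0,3,2,3,0} = 1
G(12) = mex{1,4,3,2,1} = 0
G(13) = mex{0,5,4,3,2} = 1
G(14) = mex{1,0,5,4,3} = 2
G(15) = mex{2,1,0,5,2} = 3
G(16) = mex{3,0,1,0,3} = 2
G(17) = mex{2,1,0,1,4} = 3
G(18) = mex{3,2,1,0,5} = 4
G(19) = mex{4,3,2,1,0} = 5
G(20) = mex{5,2,3,2,1} = 0
G(21) = mex{0,3,2,3,0} = 1
G(22) = mex{1,4,3,2,1} = 0
G(23) = mex{0,5,4,3,2} = 1
G(24) = mex{1,0,5,4,3} = 2
G(25) = mex{2,1,0,5,2} = 3
Heap A: G(14) = 2.
Heap B: G(25) = 3.
Combined Grundy value = 2 ⊕ 3 = 1.
A winning move leaves total XOR = 0, i.e. changes one component's Grundy value g to g ⊕ X where X is the current total.
Heap A: need g' = 2⊕1 = 3. Options: 14−1→G=1, 14−4→G=0, 14−5→G=5, 14−6→G=4, 14−9→G=3. Hits: 1.
Heap B: need g' = 3⊕1 = 2. Options: 25−1→G=2, 25−4→G=1, 25−5→G=0, 25−6→G=5, 25−9→G=2. Hits: 2.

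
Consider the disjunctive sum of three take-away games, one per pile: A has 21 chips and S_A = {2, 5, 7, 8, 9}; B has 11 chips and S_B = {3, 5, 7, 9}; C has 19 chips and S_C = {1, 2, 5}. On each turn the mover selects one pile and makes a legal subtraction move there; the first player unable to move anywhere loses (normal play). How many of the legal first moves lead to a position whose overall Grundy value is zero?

4

Pile A, S = {2, 5, 7, 8, 9}:
n :  0  1  2  3  4  5  6  7  8  9 10 11 12 13 14 15 16 17 18 19 20 21
G :  0  0  1  1  0  2  1  3  2  2  3  3  4  4  0  0  1  1  0  2  1  3
G_A(21) = 3.
Pile B, S = {3, 5, 7, 9}:
G(0) = 0
G(1) = mex{} = 0
G(2) = mex{} = 0
G(3) = mex{0} = 1
G(4) = mex{0} = 1
G(5) = mex{0,0} = 1
G(6) = mex{1,0} = 2
G(7) = mex{1,0,0} = 2
G(8) = mex{1,1,0} = 2
G(9) = mex{2,1,0,0} = 3
G(10) = mex{2,1,1,0} = 3
G(11) = mex{2,2,1,0} = 3
G_B(11) = 3.
Pile C, S = {1, 2, 5}:
G(0) = 0
G(1) = mex{0} = 1
G(2) = mex{1,0} = 2
G(3) = mex{2,1} = 0
G(4) = mex{0,2} = 1
G(5) = mex{1,0,0} = 2
G(6) = mex{2,1,1} = 0
G(7) = mex{0,2,2} = 1
G(8) = mex{1,0,0} = 2
G(9) = mex{2,1,1} = 0
G(10) = mex{0,2,2} = 1
G(11) = mex{1,0,0} = 2
G(12) = mex{2,1,1} = 0
G(13) = mex{0,2,2} = 1
G(14) = mex{1,0,0} = 2
G(15) = mex{2,1,1} = 0
G(16) = mex{0,2,2} = 1
G(17) = mex{1,0,0} = 2
G(18) = mex{2,1,1} = 0
G(19) = mex{0,2,2} = 1
G_C(19) = 1.
Combined Grundy value = 3 ⊕ 3 ⊕ 1 = 1.
A winning move leaves total XOR = 0, i.e. changes one component's Grundy value g to g ⊕ X where X is the current total.
Pile A: need g' = 3⊕1 = 2. Options: 21−2→G=2, 21−5→G=1, 21−7→G=0, 21−8→G=4, 21−9→G=4. Hits: 1.
Pile B: need g' = 3⊕1 = 2. Options: 11−3→G=2, 11−5→G=2, 11−7→G=1, 11−9→G=0. Hits: 2.
Pile C: need g' = 1⊕1 = 0. Options: 19−1→G=0, 19−2→G=2, 19−5→G=2. Hits: 1.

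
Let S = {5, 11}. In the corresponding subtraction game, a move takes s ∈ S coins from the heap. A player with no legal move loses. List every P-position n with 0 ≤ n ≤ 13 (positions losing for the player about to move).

0, 1, 2, 3, 4, 10

n :  0  1  2  3  4  5  6  7  8  9 10 11 12 13
G :  0  0  0  0  0  1  1  1  1  1  0  2  2  2
P-positions are exactly the n with G(n) = 0.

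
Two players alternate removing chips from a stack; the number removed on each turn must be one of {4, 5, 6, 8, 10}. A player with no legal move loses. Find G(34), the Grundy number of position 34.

1

n :  0  1  2  3  4  5  6  7  8  9 10 11 12 13 14 15 16 17 18 19 20 21 22 23 24 25 26 27 28 29 30 31 32 33 34
G :  0  0  0  0  1  1  1  1  2  2  2  2  3  3  0  0  0  0  1  1  1  1  2  2  2  2  3  3  0  0  0  0  1  1  1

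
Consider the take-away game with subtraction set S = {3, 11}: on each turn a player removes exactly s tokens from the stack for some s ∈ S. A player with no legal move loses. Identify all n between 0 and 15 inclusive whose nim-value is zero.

G(0) = 0
G(1) = mex{} = 0
G(2) = mex{} = 0
G(3) = mex{0} = 1
G(4) = mex{0} = 1
G(5) = mex{0} = 1
G(6) = mex{1} = 0
G(7) = mex{1} = 0
G(8) = mex{1} = 0
G(9) = mex{0} = 1
G(10) = mex{0} = 1
G(11) = mex{0,0} = 1
G(12) = mex{1,0} = 2
G(13) = mex{1,0} = 2
G(14) = mex{1,1} = 0
G(15) = mex{2,1} = 0
P-positions are exactly the n with G(n) = 0.

0, 1, 2, 6, 7, 8, 14, 15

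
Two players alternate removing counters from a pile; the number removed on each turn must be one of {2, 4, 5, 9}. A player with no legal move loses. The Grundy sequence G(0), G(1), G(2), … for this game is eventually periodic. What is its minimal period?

n :  0  1  2  3  4  5  6  7  8  9 10 11 12 13 14 15 16 17
G :  0  0  1  1  2  2  3  0  0  1  1  2  2  3  0  0  1  1
G(n+7) = G(n) holds for n = 0,…,8 (a full window of length max(S) = 9), so the sequence is purely periodic with period 7.

7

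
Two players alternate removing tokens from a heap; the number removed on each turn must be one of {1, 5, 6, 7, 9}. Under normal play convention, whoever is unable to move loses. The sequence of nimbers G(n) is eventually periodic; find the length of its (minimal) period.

G(0) = 0
G(1) = mex{0} = 1
G(2) = mex{1} = 0
G(3) = mex{0} = 1
G(4) = mex{1} = 0
G(5) = mex{0,0} = 1
G(6) = mex{1,1,0} = 2
G(7) = mex{2,0,1,0} = 3
G(8) = mex{3,1,0,1} = 2
G(9) = mex{2,0,1,0,0} = 3
G(10) = mex{3,1,0,1,1} = 2
G(11) = mex{2,2,1,0,0} = 3
G(12) = mex{3,3,2,1,1} = 0
G(13) = mex{0,2,3,2,0} = 1
G(14) = mex{1,3,2,3,1} = 0
G(15) = mex{0,2,3,2,2} = 1
G(16) = mex{1,3,2,3,3} = 0
G(17) = mex{0,0,3,2,2} = 1
G(18) = mex{1,1,0,3,3} = 2
G(19) = mex{2,0,1,0,2} = 3
G(20) = mex{3,1,0,1,3} = 2
G(21) = mex{2,0,1,0,0} = 3
G(22) = mex{3,1,0,1,1} = 2
G(23) = mex{2,2,1,0,0} = 3
G(24) = mex{3,3,2,1,1} = 0
G(25) = mex{0,2,3,2,0} = 1
G(n+12) = G(n) holds for n = 0,…,8 (a full window of length max(S) = 9), so the sequence is purely periodic with period 12.

12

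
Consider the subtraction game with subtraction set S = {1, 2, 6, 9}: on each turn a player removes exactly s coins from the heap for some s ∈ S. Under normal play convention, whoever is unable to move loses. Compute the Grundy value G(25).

1

n :  0  1  2  3  4  5  6  7  8  9 10 11 12 13 14 15 16 17 18 19 20 21 22 23 24 25
G :  0  1  2  0  1  2  3  0  1  2  0  1  2  3  0  1  2  0  1  2  3  0  1  2  0  1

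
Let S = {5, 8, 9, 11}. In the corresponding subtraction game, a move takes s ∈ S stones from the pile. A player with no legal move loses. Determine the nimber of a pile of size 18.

0

G(0) = 0
G(1) = mex{} = 0
G(2) = mex{} = 0
G(3) = mex{} = 0
G(4) = mex{} = 0
G(5) = mex{0} = 1
G(6) = mex{0} = 1
G(7) = mex{0} = 1
G(8) = mex{0,0} = 1
G(9) = mex{0,0,0} = 1
G(10) = mex{1,0,0} = 2
G(11) = mex{1,0,0,0} = 2
G(12) = mex{1,0,0,0} = 2
G(13) = mex{1,1,0,0} = 2
G(14) = mex{1,1,1,0} = 2
G(15) = mex{2,1,1,0} = 3
G(16) = mex{2,1,1,1} = 0
G(17) = mex{2,1,1,1} = 0
G(18) = mex{2,2,1,1} = 0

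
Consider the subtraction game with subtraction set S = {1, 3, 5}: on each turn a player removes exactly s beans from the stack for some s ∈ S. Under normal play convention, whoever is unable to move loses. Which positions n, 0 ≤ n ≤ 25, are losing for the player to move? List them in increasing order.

G(0) = 0
G(1) = mex{0} = 1
G(2) = mex{1} = 0
G(3) = mex{0,0} = 1
G(4) = mex{1,1} = 0
G(5) = mex{0,0,0} = 1
G(6) = mex{1,1,1} = 0
G(7) = mex{0,0,0} = 1
G(8) = mex{1,1,1} = 0
G(9) = mex{0,0,0} = 1
G(10) = mex{1,1,1} = 0
G(11) = mex{0,0,0} = 1
G(12) = mex{1,1,1} = 0
G(13) = mex{0,0,0} = 1
G(14) = mex{1,1,1} = 0
G(15) = mex{0,0,0} = 1
G(16) = mex{1,1,1} = 0
G(17) = mex{0,0,0} = 1
G(18) = mex{1,1,1} = 0
G(19) = mex{0,0,0} = 1
G(20) = mex{1,1,1} = 0
G(21) = mex{0,0,0} = 1
G(22) = mex{1,1,1} = 0
G(23) = mex{0,0,0} = 1
G(24) = mex{1,1,1} = 0
G(25) = mex{0,0,0} = 1
P-positions are exactly the n with G(n) = 0.

0, 2, 4, 6, 8, 10, 12, 14, 16, 18, 20, 22, 24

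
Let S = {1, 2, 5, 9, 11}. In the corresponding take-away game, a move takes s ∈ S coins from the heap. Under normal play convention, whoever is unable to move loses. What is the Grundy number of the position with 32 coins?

2

n :  0  1  2  3  4  5  6  7  8  9 10 11 12 13 14 15 16 17 18 19 20 21 22 23 24 25 26 27 28 29 30 31 32
G :  0  1  2  0  1  2  0  1  2  3  0  1  2  0  1  2  0  1  2  3  0  1  2  0  1  2  0  1  2  3  0  1  2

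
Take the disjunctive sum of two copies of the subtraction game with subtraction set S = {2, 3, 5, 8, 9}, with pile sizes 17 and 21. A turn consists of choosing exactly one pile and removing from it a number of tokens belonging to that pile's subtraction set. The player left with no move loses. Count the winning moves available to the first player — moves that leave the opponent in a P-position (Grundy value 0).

1

All piles use S = {2, 3, 5, 8, 9}:
n :  0  1  2  3  4  5  6  7  8  9 10 11 12 13 14 15 16 17 18 19 20 21
G :  0  0  1  1  2  2  3  0  4  1  3  0  4  1  5  2  2  0  0  1  1  3
Pile A: G(17) = 0.
Pile B: G(21) = 3.
Combined Grundy value = 0 ⊕ 3 = 3.
A winning move leaves total XOR = 0, i.e. changes one component's Grundy value g to g ⊕ X where X is the current total.
Pile A: need g' = 0⊕3 = 3. Options: 17−2→G=2, 17−3→G=5, 17−5→G=4, 17−8→G=1, 17−9→G=4. Hits: 0.
Pile B: need g' = 3⊕3 = 0. Options: 21−2→G=1, 21−3→G=0, 21−5→G=2, 21−8→G=1, 21−9→G=4. Hits: 1.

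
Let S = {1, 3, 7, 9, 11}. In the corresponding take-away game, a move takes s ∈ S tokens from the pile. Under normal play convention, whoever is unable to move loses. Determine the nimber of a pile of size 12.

n :  0  1  2  3  4  5  6  7  8  9 10 11 12
G :  0  1  0  1  0  1  0  1  0  1  0  1  0

0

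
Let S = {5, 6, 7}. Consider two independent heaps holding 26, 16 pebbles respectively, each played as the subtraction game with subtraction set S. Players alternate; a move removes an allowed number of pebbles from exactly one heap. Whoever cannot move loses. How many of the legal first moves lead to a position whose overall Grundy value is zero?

All heaps use S = {5, 6, 7}:
G(0) = 0
G(1) = mex{} = 0
G(2) = mex{} = 0
G(3) = mex{} = 0
G(4) = mex{} = 0
G(5) = mex{0} = 1
G(6) = mex{0,0} = 1
G(7) = mex{0,0,0} = 1
G(8) = mex{0,0,0} = 1
G(9) = mex{0,0,0} = 1
G(10) = mex{1,0,0} = 2
G(11) = mex{1,1,0} = 2
G(12) = mex{1,1,1} = 0
G(13) = mex{1,1,1} = 0
G(14) = mex{1,1,1} = 0
G(15) = mex{2,1,1} = 0
G(16) = mex{2,2,1} = 0
G(17) = mex{0,2,2} = 1
G(18) = mex{0,0,2} = 1
G(19) = mex{0,0,0} = 1
G(20) = mex{0,0,0} = 1
G(21) = mex{0,0,0} = 1
G(22) = mex{1,0,0} = 2
G(23) = mex{1,1,0} = 2
G(24) = mex{1,1,1} = 0
G(25) = mex{1,1,1} = 0
G(26) = mex{1,1,1} = 0
Heap A: G(26) = 0.
Heap B: G(16) = 0.
Combined Grundy value = 0 ⊕ 0 = 0.
A winning move leaves total XOR = 0, i.e. changes one component's Grundy value g to g ⊕ X where X is the current total.
Heap A: target g' = 0⊕0 = 0, but every legal move changes the Grundy value (mex property), so 0 moves.
Heap B: target g' = 0⊕0 = 0, but every legal move changes the Grundy value (mex property), so 0 moves.

0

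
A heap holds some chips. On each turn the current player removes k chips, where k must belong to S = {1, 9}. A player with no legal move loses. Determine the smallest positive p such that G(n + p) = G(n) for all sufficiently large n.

n :  0  1  2  3  4  5  6  7  8  9 10 11 12 13 14
G :  0  1  0  1  0  1  0  1  0  1  0  1  0  1  0
G(n+2) = G(n) holds for n = 0,…,8 (a full window of length max(S) = 9), so the sequence is purely periodic with period 2.

2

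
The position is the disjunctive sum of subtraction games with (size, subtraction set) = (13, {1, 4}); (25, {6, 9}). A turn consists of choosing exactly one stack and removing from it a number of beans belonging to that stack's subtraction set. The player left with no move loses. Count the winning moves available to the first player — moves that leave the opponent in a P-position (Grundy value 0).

0

Stack A, S = {1, 4}:
n :  0  1  2  3  4  5  6  7  8  9 10 11 12 13
G :  0  1  0  1  2  0  1  0  1  2  0  1  0  1
G_A(13) = 1.
Stack B, S = {6, 9}:
n :  0  1  2  3  4  5  6  7  8  9 10 11 12 13 14 15 16 17 18 19 20 21 22 23 24 25
G :  0  0  0  0  0  0  1  1  1  1  1  1  2  2  2  0  0  0  0  0  0  1  1  1  1  1
G_B(25) = 1.
Combined Grundy value = 1 ⊕ 1 = 0.
A winning move leaves total XOR = 0, i.e. changes one component's Grundy value g to g ⊕ X where X is the current total.
Stack A: target g' = 1⊕0 = 1, but every legal move changes the Grundy value (mex property), so 0 moves.
Stack B: target g' = 1⊕0 = 1, but every legal move changes the Grundy value (mex property), so 0 moves.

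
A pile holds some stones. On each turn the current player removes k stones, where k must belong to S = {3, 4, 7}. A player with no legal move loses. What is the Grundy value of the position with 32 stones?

0

n :  0  1  2  3  4  5  6  7  8  9 10 11 12 13 14 15 16 17 18 19 20 21 22 23 24 25 26 27 28 29 30 31 32
G :  0  0  0  1  1  1  2  2  2  3  0  0  0  1  1  1  2  2  2  3  0  0  0  1  1  1  2  2  2  3  0  0  0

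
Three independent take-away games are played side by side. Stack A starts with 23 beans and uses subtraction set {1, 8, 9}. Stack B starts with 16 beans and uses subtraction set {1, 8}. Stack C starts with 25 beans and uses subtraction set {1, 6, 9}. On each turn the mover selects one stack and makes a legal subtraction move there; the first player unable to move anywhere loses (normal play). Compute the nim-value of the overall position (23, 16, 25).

1

Stack A, S = {1, 8, 9}:
n :  0  1  2  3  4  5  6  7  8  9 10 11 12 13 14 15 16 17 18 19 20 21 22 23
G :  0  1  0  1  0  1  0  1  2  3  2  3  2  3  2  3  0  1  0  1  0  1  0  1
G_A(23) = 1.
Stack B, S = {1, 8}:
G(0) = 0
G(1) = mex{0} = 1
G(2) = mex{1} = 0
G(3) = mex{0} = 1
G(4) = mex{1} = 0
G(5) = mex{0} = 1
G(6) = mex{1} = 0
G(7) = mex{0} = 1
G(8) = mex{1,0} = 2
G(9) = mex{2,1} = 0
G(10) = mex{0,0} = 1
G(11) = mex{1,1} = 0
G(12) = mex{0,0} = 1
G(13) = mex{1,1} = 0
G(14) = mex{0,0} = 1
G(15) = mex{1,1} = 0
G(16) = mex{0,2} = 1
G_B(16) = 1.
Stack C, S = {1, 6, 9}:
n :  0  1  2  3  4  5  6  7  8  9 10 11 12 13 14 15 16 17 18 19 20 21 22 23 24 25
G :  0  1  0  1  0  1  2  0  1  2  3  2  0  1  0  1  2  0  1  0  1  2  0  1  0  1
G_C(25) = 1.
Combined Grundy value = 1 ⊕ 1 ⊕ 1 = 1.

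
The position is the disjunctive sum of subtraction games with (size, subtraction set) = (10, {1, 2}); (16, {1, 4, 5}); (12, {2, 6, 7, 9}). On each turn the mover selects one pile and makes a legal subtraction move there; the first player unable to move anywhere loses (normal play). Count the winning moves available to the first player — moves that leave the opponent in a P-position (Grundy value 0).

Pile A, S = {1, 2}:
G(0) = 0
G(1) = mex{0} = 1
G(2) = mex{1,0} = 2
G(3) = mex{2,1} = 0
G(4) = mex{0,2} = 1
G(5) = mex{1,0} = 2
G(6) = mex{2,1} = 0
G(7) = mex{0,2} = 1
G(8) = mex{1,0} = 2
G(9) = mex{2,1} = 0
G(10) = mex{0,2} = 1
G_A(10) = 1.
Pile B, S = {1, 4, 5}:
G(0) = 0
G(1) = mex{0} = 1
G(2) = mex{1} = 0
G(3) = mex{0} = 1
G(4) = mex{1,0} = 2
G(5) = mex{2,1,0} = 3
G(6) = mex{3,0,1} = 2
G(7) = mex{2,1,0} = 3
G(8) = mex{3,2,1} = 0
G(9) = mex{0,3,2} = 1
G(10) = mex{1,2,3} = 0
G(11) = mex{0,3,2} = 1
G(12) = mex{1,0,3} = 2
G(13) = mex{2,1,0} = 3
G(14) = mex{3,0,1} = 2
G(15) = mex{2,1,0} = 3
G(16) = mex{3,2,1} = 0
G_B(16) = 0.
Pile C, S = {2, 6, 7, 9}:
n :  0  1  2  3  4  5  6  7  8  9 10 11 12
G :  0  0  1  1  0  0  1  1  2  2  3  3  2
G_C(12) = 2.
Combined Grundy value = 1 ⊕ 0 ⊕ 2 = 3.
A winning move leaves total XOR = 0, i.e. changes one component's Grundy value g to g ⊕ X where X is the current total.
Pile A: need g' = 1⊕3 = 2. Options: 10−1→G=0, 10−2→G=2. Hits: 1.
Pile B: need g' = 0⊕3 = 3. Options: 16−1→G=3, 16−4→G=2, 16−5→G=1. Hits: 1.
Pile C: need g' = 2⊕3 = 1. Options: 12−2→G=3, 12−6→G=1, 12−7→G=0, 12−9→G=1. Hits: 2.

4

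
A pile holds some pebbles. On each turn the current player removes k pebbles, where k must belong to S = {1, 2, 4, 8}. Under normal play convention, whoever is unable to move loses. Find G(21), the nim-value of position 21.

0

n :  0  1  2  3  4  5  6  7  8  9 10 11 12 13 14 15 16 17 18 19 20 21
G :  0  1  2  0  1  2  0  1  2  0  1  2  0  1  2  0  1  2  0  1  2  0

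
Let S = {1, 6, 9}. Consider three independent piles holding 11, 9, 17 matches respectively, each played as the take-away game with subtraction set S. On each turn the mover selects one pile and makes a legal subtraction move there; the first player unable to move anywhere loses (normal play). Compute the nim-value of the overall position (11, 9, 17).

0

All piles use S = {1, 6, 9}:
n :  0  1  2  3  4  5  6  7  8  9 10 11 12 13 14 15 16 17
G :  0  1  0  1  0  1  2  0  1  2  3  2  0  1  0  1  2  0
Pile A: G(11) = 2.
Pile B: G(9) = 2.
Pile C: G(17) = 0.
Combined Grundy value = 2 ⊕ 2 ⊕ 0 = 0.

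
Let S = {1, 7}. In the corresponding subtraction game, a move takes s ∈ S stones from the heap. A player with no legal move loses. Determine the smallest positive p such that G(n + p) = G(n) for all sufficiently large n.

2

G(0) = 0
G(1) = mex{0} = 1
G(2) = mex{1} = 0
G(3) = mex{0} = 1
G(4) = mex{1} = 0
G(5) = mex{0} = 1
G(6) = mex{1} = 0
G(7) = mex{0,0} = 1
G(8) = mex{1,1} = 0
G(9) = mex{0,0} = 1
G(10) = mex{1,1} = 0
G(11) = mex{0,0} = 1
G(12) = mex{1,1} = 0
G(13) = mex{0,0} = 1
G(14) = mex{1,1} = 0
G(n+2) = G(n) holds for n = 0,…,6 (a full window of length max(S) = 7), so the sequence is purely periodic with period 2.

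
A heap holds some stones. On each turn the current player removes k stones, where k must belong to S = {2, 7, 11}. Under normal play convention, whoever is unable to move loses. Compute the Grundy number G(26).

2

n :  0  1  2  3  4  5  6  7  8  9 10 11 12 13 14 15 16 17 18 19 20 21 22 23 24 25 26
G :  0  0  1  1  0  0  1  1  2  0  0  1  1  0  0  1  1  2  0  0  1  1  0  0  1  1  2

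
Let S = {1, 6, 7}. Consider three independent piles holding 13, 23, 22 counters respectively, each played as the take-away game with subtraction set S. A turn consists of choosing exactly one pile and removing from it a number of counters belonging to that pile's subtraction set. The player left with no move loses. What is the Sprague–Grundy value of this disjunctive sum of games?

All piles use S = {1, 6, 7}:
n :  0  1  2  3  4  5  6  7  8  9 10 11 12 13 14 15 16 17 18 19 20 21 22 23
G :  0  1  0  1  0  1  2  3  2  3  2  3  0  1  0  1  0  1  2  3  2  3  2  3
Pile A: G(13) = 1.
Pile B: G(23) = 3.
Pile C: G(22) = 2.
Combined Grundy value = 1 ⊕ 3 ⊕ 2 = 0.

0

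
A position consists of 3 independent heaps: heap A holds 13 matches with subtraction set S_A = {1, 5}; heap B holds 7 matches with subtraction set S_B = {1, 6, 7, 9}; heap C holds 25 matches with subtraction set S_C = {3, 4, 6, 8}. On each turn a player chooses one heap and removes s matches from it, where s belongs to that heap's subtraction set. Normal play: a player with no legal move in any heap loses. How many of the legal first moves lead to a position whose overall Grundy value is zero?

3

Heap A, S = {1, 5}:
G(0) = 0
G(1) = mex{0} = 1
G(2) = mex{1} = 0
G(3) = mex{0} = 1
G(4) = mex{1} = 0
G(5) = mex{0,0} = 1
G(6) = mex{1,1} = 0
G(7) = mex{0,0} = 1
G(8) = mex{1,1} = 0
G(9) = mex{0,0} = 1
G(10) = mex{1,1} = 0
G(11) = mex{0,0} = 1
G(12) = mex{1,1} = 0
G(13) = mex{0,0} = 1
G_A(13) = 1.
Heap B, S = {1, 6, 7, 9}:
G(0) = 0
G(1) = mex{0} = 1
G(2) = mex{1} = 0
G(3) = mex{0} = 1
G(4) = mex{1} = 0
G(5) = mex{0} = 1
G(6) = mex{1,0} = 2
G(7) = mex{2,1,0} = 3
G_B(7) = 3.
Heap C, S = {3, 4, 6, 8}:
n :  0  1  2  3  4  5  6  7  8  9 10 11 12 13 14 15 16 17 18 19 20 21 22 23 24 25
G :  0  0  0  1  1  1  2  2  2  3  3  0  0  0  1  1  1  2  2  2  3  3  0  0  0  1
G_C(25) = 1.
Combined Grundy value = 1 ⊕ 3 ⊕ 1 = 3.
A winning move leaves total XOR = 0, i.e. changes one component's Grundy value g to g ⊕ X where X is the current total.
Heap A: need g' = 1⊕3 = 2. Options: 13−1→G=0, 13−5→G=0. Hits: 0.
Heap B: need g' = 3⊕3 = 0. Options: 7−1→G=2, 7−6→G=1, 7−7→G=0. Hits: 1.
Heap C: need g' = 1⊕3 = 2. Options: 25−3→G=0, 25−4→G=3, 25−6→G=2, 25−8→G=2. Hits: 2.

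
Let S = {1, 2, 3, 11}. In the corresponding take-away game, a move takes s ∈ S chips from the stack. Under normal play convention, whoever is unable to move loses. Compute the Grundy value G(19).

G(0) = 0
G(1) = mex{0} = 1
G(2) = mex{1,0} = 2
G(3) = mex{2,1,0} = 3
G(4) = mex{3,2,1} = 0
G(5) = mex{0,3,2} = 1
G(6) = mex{1,0,3} = 2
G(7) = mex{2,1,0} = 3
G(8) = mex{3,2,1} = 0
G(9) = mex{0,3,2} = 1
G(10) = mex{1,0,3} = 2
G(11) = mex{2,1,0,0} = 3
G(12) = mex{3,2,1,1} = 0
G(13) = mex{0,3,2,2} = 1
G(14) = mex{1,0,3,3} = 2
G(15) = mex{2,1,0,0} = 3
G(16) = mex{3,2,1,1} = 0
G(17) = mex{0,3,2,2} = 1
G(18) = mex{1,0,3,3} = 2
G(19) = mex{2,1,0,0} = 3

3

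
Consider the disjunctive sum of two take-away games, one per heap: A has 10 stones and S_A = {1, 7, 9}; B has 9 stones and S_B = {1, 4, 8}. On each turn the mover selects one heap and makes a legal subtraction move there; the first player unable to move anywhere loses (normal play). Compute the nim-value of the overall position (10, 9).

Heap A, S = {1, 7, 9}:
G(0) = 0
G(1) = mex{0} = 1
G(2) = mex{1} = 0
G(3) = mex{0} = 1
G(4) = mex{1} = 0
G(5) = mex{0} = 1
G(6) = mex{1} = 0
G(7) = mex{0,0} = 1
G(8) = mex{1,1} = 0
G(9) = mex{0,0,0} = 1
G(10) = mex{1,1,1} = 0
G_A(10) = 0.
Heap B, S = {1, 4, 8}:
n : 0 1 2 3 4 5 6 7 8 9
G : 0 1 0 1 2 0 1 0 1 2
G_B(9) = 2.
Combined Grundy value = 0 ⊕ 2 = 2.

2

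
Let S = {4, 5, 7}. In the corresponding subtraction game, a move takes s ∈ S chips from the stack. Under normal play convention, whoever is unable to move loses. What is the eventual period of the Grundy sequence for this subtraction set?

G(0) = 0
G(1) = mex{} = 0
G(2) = mex{} = 0
G(3) = mex{} = 0
G(4) = mex{0} = 1
G(5) = mex{0,0} = 1
G(6) = mex{0,0} = 1
G(7) = mex{0,0,0} = 1
G(8) = mex{1,0,0} = 2
G(9) = mex{1,1,0} = 2
G(10) = mex{1,1,0} = 2
G(11) = mex{1,1,1} = 0
G(12) = mex{2,1,1} = 0
G(13) = mex{2,2,1} = 0
G(14) = mex{2,2,1} = 0
G(15) = mex{0,2,2} = 1
G(16) = mex{0,0,2} = 1
G(17) = mex{0,0,2} = 1
G(18) = mex{0,0,0} = 1
G(19) = mex{1,0,0} = 2
G(20) = mex{1,1,0} = 2
G(21) = mex{1,1,0} = 2
G(22) = mex{1,1,1} = 0
G(23) = mex{2,1,1} = 0
G(n+11) = G(n) holds for n = 0,…,6 (a full window of length max(S) = 7), so the sequence is purely periodic with period 11.

11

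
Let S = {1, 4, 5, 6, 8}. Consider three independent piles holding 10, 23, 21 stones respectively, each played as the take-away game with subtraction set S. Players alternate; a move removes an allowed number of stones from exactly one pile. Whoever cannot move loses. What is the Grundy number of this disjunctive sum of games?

3

All piles use S = {1, 4, 5, 6, 8}:
n :  0  1  2  3  4  5  6  7  8  9 10 11 12 13 14 15 16 17 18 19 20 21 22 23
G :  0  1  0  1  2  3  2  3  4  0  1  0  1  2  3  2  3  4  0  1  0  1  2  3
Pile A: G(10) = 1.
Pile B: G(23) = 3.
Pile C: G(21) = 1.
Combined Grundy value = 1 ⊕ 3 ⊕ 1 = 3.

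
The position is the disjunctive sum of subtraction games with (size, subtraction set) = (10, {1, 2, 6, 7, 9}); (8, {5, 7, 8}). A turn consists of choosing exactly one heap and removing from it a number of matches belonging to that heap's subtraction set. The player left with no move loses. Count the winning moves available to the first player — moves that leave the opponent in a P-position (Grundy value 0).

3

Heap A, S = {1, 2, 6, 7, 9}:
n :  0  1  2  3  4  5  6  7  8  9 10
G :  0  1  2  0  1  2  3  4  0  1  2
G_A(10) = 2.
Heap B, S = {5, 7, 8}:
G(0) = 0
G(1) = mex{} = 0
G(2) = mex{} = 0
G(3) = mex{} = 0
G(4) = mex{} = 0
G(5) = mex{0} = 1
G(6) = mex{0} = 1
G(7) = mex{0,0} = 1
G(8) = mex{0,0,0} = 1
G_B(8) = 1.
Combined Grundy value = 2 ⊕ 1 = 3.
A winning move leaves total XOR = 0, i.e. changes one component's Grundy value g to g ⊕ X where X is the current total.
Heap A: need g' = 2⊕3 = 1. Options: 10−1→G=1, 10−2→G=0, 10−6→G=1, 10−7→G=0, 10−9→G=1. Hits: 3.
Heap B: need g' = 1⊕3 = 2. Options: 8−5→G=0, 8−7→G=0, 8−8→G=0. Hits: 0.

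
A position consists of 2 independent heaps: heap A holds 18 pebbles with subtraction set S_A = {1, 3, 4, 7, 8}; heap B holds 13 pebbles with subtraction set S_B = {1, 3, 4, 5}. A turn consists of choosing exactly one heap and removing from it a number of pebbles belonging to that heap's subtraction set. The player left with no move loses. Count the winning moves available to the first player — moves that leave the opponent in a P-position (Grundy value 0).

Heap A, S = {1, 3, 4, 7, 8}:
n :  0  1  2  3  4  5  6  7  8  9 10 11 12 13 14 15 16 17 18
G :  0  1  0  1  2  3  2  3  4  5  4  0  1  0  1  2  3  2  3
G_A(18) = 3.
Heap B, S = {1, 3, 4, 5}:
G(0) = 0
G(1) = mex{0} = 1
G(2) = mex{1} = 0
G(3) = mex{0,0} = 1
G(4) = mex{1,1,0} = 2
G(5) = mex{2,0,1,0} = 3
G(6) = mex{3,1,0,1} = 2
G(7) = mex{2,2,1,0} = 3
G(8) = mex{3,3,2,1} = 0
G(9) = mex{0,2,3,2} = 1
G(10) = mex{1,3,2,3} = 0
G(11) = mex{0,0,3,2} = 1
G(12) = mex{1,1,0,3} = 2
G(13) = mex{2,0,1,0} = 3
G_B(13) = 3.
Combined Grundy value = 3 ⊕ 3 = 0.
A winning move leaves total XOR = 0, i.e. changes one component's Grundy value g to g ⊕ X where X is the current total.
Heap A: target g' = 3⊕0 = 3, but every legal move changes the Grundy value (mex property), so 0 moves.
Heap B: target g' = 3⊕0 = 3, but every legal move changes the Grundy value (mex property), so 0 moves.

0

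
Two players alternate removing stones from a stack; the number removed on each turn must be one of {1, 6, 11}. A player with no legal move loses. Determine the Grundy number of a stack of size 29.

1

n :  0  1  2  3  4  5  6  7  8  9 10 11 12 13 14 15 16 17 18 19 20 21 22 23 24 25 26 27 28 29
G :  0  1  0  1  0  1  2  0  1  0  1  2  0  1  0  1  0  1  2  0  1  0  1  2  0  1  0  1  0  1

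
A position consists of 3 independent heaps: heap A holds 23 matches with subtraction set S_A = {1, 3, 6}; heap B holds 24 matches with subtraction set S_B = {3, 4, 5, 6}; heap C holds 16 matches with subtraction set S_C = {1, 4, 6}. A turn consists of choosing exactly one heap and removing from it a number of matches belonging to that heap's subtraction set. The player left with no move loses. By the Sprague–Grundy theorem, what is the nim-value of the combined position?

2

Heap A, S = {1, 3, 6}:
n :  0  1  2  3  4  5  6  7  8  9 10 11 12 13 14 15 16 17 18 19 20 21 22 23
G :  0  1  0  1  0  1  2  3  2  0  1  0  1  0  1  2  3  2  0  1  0  1  0  1
G_A(23) = 1.
Heap B, S = {3, 4, 5, 6}:
n :  0  1  2  3  4  5  6  7  8  9 10 11 12 13 14 15 16 17 18 19 20 21 22 23 24
G :  0  0  0  1  1  1  2  2  2  0  0  0  1  1  1  2  2  2  0  0  0  1  1  1  2
G_B(24) = 2.
Heap C, S = {1, 4, 6}:
G(0) = 0
G(1) = mex{0} = 1
G(2) = mex{1} = 0
G(3) = mex{0} = 1
G(4) = mex{1,0} = 2
G(5) = mex{2,1} = 0
G(6) = mex{0,0,0} = 1
G(7) = mex{1,1,1} = 0
G(8) = mex{0,2,0} = 1
G(9) = mex{1,0,1} = 2
G(10) = mex{2,1,2} = 0
G(11) = mex{0,0,0} = 1
G(12) = mex{1,1,1} = 0
G(13) = mex{0,2,0} = 1
G(14) = mex{1,0,1} = 2
G(15) = mex{2,1,2} = 0
G(16) = mex{0,0,0} = 1
G_C(16) = 1.
Combined Grundy value = 1 ⊕ 2 ⊕ 1 = 2.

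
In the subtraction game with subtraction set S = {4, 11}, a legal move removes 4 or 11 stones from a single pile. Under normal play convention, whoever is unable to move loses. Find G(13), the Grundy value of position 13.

G(0) = 0
G(1) = mex{} = 0
G(2) = mex{} = 0
G(3) = mex{} = 0
G(4) = mex{0} = 1
G(5) = mex{0} = 1
G(6) = mex{0} = 1
G(7) = mex{0} = 1
G(8) = mex{1} = 0
G(9) = mex{1} = 0
G(10) = mex{1} = 0
G(11) = mex{1,0} = 2
G(12) = mex{0,0} = 1
G(13) = mex{0,0} = 1

1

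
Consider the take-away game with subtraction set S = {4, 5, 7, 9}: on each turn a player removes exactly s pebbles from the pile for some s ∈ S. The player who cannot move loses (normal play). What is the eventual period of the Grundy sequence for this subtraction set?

G(0) = 0
G(1) = mex{} = 0
G(2) = mex{} = 0
G(3) = mex{} = 0
G(4) = mex{0} = 1
G(5) = mex{0,0} = 1
G(6) = mex{0,0} = 1
G(7) = mex{0,0,0} = 1
G(8) = mex{1,0,0} = 2
G(9) = mex{1,1,0,0} = 2
G(10) = mex{1,1,0,0} = 2
G(11) = mex{1,1,1,0} = 2
G(12) = mex{2,1,1,0} = 3
G(13) = mex{2,2,1,1} = 0
G(14) = mex{2,2,1,1} = 0
G(15) = mex{2,2,2,1} = 0
G(16) = mex{3,2,2,1} = 0
G(17) = mex{0,3,2,2} = 1
G(18) = mex{0,0,2,2} = 1
G(19) = mex{0,0,3,2} = 1
G(20) = mex{0,0,0,2} = 1
G(21) = mex{1,0,0,3} = 2
G(22) = mex{1,1,0,0} = 2
G(23) = mex{1,1,0,0} = 2
G(24) = mex{1,1,1,0} = 2
G(25) = mex{2,1,1,0} = 3
G(26) = mex{2,2,1,1} = 0
G(27) = mex{2,2,1,1} = 0
G(n+13) = G(n) holds for n = 0,…,8 (a full window of length max(S) = 9), so the sequence is purely periodic with period 13.

13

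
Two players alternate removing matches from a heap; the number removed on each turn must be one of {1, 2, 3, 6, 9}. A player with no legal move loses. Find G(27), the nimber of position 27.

3

n :  0  1  2  3  4  5  6  7  8  9 10 11 12 13 14 15 16 17 18 19 20 21 22 23 24 25 26 27
G :  0  1  2  3  0  1  2  3  0  1  2  3  0  1  2  3  0  1  2  3  0  1  2  3  0  1  2  3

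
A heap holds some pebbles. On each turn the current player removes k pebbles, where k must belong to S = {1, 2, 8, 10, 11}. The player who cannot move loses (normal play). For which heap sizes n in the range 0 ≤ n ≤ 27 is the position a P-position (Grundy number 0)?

0, 3, 6, 9, 12, 15, 18, 21, 24, 27

n :  0  1  2  3  4  5  6  7  8  9 10 11 12 13 14 15 16 17 18 19 20 21 22 23 24 25 26 27
G :  0  1  2  0  1  2  0  1  2  0  1  2  0  1  2  0  1  2  0  1  2  0  1  2  0  1  2  0
P-positions are exactly the n with G(n) = 0.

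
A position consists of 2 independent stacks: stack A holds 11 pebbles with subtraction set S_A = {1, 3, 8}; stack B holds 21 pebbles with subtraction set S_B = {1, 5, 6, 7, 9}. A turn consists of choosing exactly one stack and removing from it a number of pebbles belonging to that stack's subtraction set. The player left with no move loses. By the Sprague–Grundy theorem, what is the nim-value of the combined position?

Stack A, S = {1, 3, 8}:
n :  0  1  2  3  4  5  6  7  8  9 10 11
G :  0  1  0  1  0  1  0  1  2  3  2  0
G_A(11) = 0.
Stack B, S = {1, 5, 6, 7, 9}:
G(0) = 0
G(1) = mex{0} = 1
G(2) = mex{1} = 0
G(3) = mex{0} = 1
G(4) = mex{1} = 0
G(5) = mex{0,0} = 1
G(6) = mex{1,1,0} = 2
G(7) = mex{2,0,1,0} = 3
G(8) = mex{3,1,0,1} = 2
G(9) = mex{2,0,1,0,0} = 3
G(10) = mex{3,1,0,1,1} = 2
G(11) = mex{2,2,1,0,0} = 3
G(12) = mex{3,3,2,1,1} = 0
G(13) = mex{0,2,3,2,0} = 1
G(14) = mex{1,3,2,3,1} = 0
G(15) = mex{0,2,3,2,2} = 1
G(16) = mex{1,3,2,3,3} = 0
G(17) = mex{0,0,3,2,2} = 1
G(18) = mex{1,1,0,3,3} = 2
G(19) = mex{2,0,1,0,2} = 3
G(20) = mex{3,1,0,1,3} = 2
G(21) = mex{2,0,1,0,0} = 3
G_B(21) = 3.
Combined Grundy value = 0 ⊕ 3 = 3.

3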